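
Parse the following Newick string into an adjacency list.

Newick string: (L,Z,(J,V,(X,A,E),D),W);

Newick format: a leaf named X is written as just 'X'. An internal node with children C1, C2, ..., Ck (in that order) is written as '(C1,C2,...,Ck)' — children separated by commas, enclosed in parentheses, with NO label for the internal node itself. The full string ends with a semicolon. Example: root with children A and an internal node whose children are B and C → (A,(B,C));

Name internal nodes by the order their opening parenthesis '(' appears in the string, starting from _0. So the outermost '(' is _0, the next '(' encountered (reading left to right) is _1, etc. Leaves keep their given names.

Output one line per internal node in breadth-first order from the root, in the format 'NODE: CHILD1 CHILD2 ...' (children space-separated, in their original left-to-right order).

Answer: _0: L Z _1 W
_1: J V _2 D
_2: X A E

Derivation:
Input: (L,Z,(J,V,(X,A,E),D),W);
Scanning left-to-right, naming '(' by encounter order:
  pos 0: '(' -> open internal node _0 (depth 1)
  pos 5: '(' -> open internal node _1 (depth 2)
  pos 10: '(' -> open internal node _2 (depth 3)
  pos 16: ')' -> close internal node _2 (now at depth 2)
  pos 19: ')' -> close internal node _1 (now at depth 1)
  pos 22: ')' -> close internal node _0 (now at depth 0)
Total internal nodes: 3
BFS adjacency from root:
  _0: L Z _1 W
  _1: J V _2 D
  _2: X A E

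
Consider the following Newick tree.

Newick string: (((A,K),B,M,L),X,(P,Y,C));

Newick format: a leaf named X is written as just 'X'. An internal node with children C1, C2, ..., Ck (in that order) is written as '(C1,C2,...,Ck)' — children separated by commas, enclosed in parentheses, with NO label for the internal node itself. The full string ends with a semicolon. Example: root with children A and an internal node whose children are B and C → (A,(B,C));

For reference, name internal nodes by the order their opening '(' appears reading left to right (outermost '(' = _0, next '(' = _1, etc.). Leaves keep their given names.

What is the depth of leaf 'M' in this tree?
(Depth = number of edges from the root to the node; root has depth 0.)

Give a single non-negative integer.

Newick: (((A,K),B,M,L),X,(P,Y,C));
Naming internals by '(' encounter order: outermost '(' = _0, next = _1, ...
Query node: M
Path from root: _0 -> _1 -> M
Depth of M: 2 (number of edges from root)

Answer: 2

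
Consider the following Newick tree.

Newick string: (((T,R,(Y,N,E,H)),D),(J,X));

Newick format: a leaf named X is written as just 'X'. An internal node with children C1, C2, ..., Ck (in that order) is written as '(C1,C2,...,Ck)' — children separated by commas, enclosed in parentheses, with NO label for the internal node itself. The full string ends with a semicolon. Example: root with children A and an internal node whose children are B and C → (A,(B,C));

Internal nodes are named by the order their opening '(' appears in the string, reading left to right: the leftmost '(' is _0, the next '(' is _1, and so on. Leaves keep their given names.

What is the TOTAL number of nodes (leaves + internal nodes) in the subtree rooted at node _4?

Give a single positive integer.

Answer: 3

Derivation:
Newick: (((T,R,(Y,N,E,H)),D),(J,X));
Locate _4: it is the '(' at position 21 (the 5th '(' reading left to right).
Query: subtree rooted at _4
_4: subtree_size = 1 + 2
  J: subtree_size = 1 + 0
  X: subtree_size = 1 + 0
Total subtree size of _4: 3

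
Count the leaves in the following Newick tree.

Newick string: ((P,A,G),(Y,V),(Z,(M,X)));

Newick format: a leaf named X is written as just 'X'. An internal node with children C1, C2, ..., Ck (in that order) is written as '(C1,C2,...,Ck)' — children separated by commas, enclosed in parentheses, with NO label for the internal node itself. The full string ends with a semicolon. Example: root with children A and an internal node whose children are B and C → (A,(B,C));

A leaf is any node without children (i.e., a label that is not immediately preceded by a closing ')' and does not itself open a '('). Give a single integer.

Answer: 8

Derivation:
Newick: ((P,A,G),(Y,V),(Z,(M,X)));
Scan left-to-right; a leaf is any maximal label run not followed by '(':
  pos 2: leaf 'P' → count = 1
  pos 4: leaf 'A' → count = 2
  pos 6: leaf 'G' → count = 3
  pos 10: leaf 'Y' → count = 4
  pos 12: leaf 'V' → count = 5
  pos 16: leaf 'Z' → count = 6
  pos 19: leaf 'M' → count = 7
  pos 21: leaf 'X' → count = 8
Total leaves: 8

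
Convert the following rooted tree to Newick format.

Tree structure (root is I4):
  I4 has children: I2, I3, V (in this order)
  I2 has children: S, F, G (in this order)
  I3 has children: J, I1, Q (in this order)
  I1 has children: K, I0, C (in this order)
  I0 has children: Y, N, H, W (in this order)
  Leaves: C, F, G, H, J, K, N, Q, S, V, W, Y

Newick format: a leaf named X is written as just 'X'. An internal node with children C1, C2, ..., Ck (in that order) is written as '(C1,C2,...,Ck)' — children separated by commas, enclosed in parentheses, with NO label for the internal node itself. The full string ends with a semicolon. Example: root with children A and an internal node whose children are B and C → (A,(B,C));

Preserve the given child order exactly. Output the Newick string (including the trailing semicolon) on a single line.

Answer: ((S,F,G),(J,(K,(Y,N,H,W),C),Q),V);

Derivation:
internal I4 with children ['I2', 'I3', 'V']
  internal I2 with children ['S', 'F', 'G']
    leaf 'S' → 'S'
    leaf 'F' → 'F'
    leaf 'G' → 'G'
  → '(S,F,G)'
  internal I3 with children ['J', 'I1', 'Q']
    leaf 'J' → 'J'
    internal I1 with children ['K', 'I0', 'C']
      leaf 'K' → 'K'
      internal I0 with children ['Y', 'N', 'H', 'W']
        leaf 'Y' → 'Y'
        leaf 'N' → 'N'
        leaf 'H' → 'H'
        leaf 'W' → 'W'
      → '(Y,N,H,W)'
      leaf 'C' → 'C'
    → '(K,(Y,N,H,W),C)'
    leaf 'Q' → 'Q'
  → '(J,(K,(Y,N,H,W),C),Q)'
  leaf 'V' → 'V'
→ '((S,F,G),(J,(K,(Y,N,H,W),C),Q),V)'
Final: ((S,F,G),(J,(K,(Y,N,H,W),C),Q),V);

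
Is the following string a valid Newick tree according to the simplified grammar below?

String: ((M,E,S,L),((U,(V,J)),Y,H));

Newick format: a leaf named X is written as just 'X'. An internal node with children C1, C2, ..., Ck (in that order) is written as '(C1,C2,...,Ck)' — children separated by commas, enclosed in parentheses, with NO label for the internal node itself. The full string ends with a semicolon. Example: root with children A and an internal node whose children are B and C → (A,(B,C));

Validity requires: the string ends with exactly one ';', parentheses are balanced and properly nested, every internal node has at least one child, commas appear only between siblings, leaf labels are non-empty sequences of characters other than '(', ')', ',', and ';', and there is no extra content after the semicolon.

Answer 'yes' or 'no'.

Input: ((M,E,S,L),((U,(V,J)),Y,H));
Paren balance: 5 '(' vs 5 ')' OK
Ends with single ';': True
Full parse: OK
Valid: True

Answer: yes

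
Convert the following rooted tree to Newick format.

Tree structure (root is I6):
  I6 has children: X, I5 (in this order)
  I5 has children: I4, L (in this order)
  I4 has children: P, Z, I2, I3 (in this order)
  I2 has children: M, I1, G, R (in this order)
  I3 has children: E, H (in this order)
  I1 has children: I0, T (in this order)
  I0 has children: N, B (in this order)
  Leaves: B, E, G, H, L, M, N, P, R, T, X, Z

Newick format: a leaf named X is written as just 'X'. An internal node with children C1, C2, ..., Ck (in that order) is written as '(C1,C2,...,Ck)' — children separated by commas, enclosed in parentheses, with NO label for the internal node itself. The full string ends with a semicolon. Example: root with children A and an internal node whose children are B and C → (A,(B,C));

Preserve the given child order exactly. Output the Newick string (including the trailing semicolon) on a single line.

internal I6 with children ['X', 'I5']
  leaf 'X' → 'X'
  internal I5 with children ['I4', 'L']
    internal I4 with children ['P', 'Z', 'I2', 'I3']
      leaf 'P' → 'P'
      leaf 'Z' → 'Z'
      internal I2 with children ['M', 'I1', 'G', 'R']
        leaf 'M' → 'M'
        internal I1 with children ['I0', 'T']
          internal I0 with children ['N', 'B']
            leaf 'N' → 'N'
            leaf 'B' → 'B'
          → '(N,B)'
          leaf 'T' → 'T'
        → '((N,B),T)'
        leaf 'G' → 'G'
        leaf 'R' → 'R'
      → '(M,((N,B),T),G,R)'
      internal I3 with children ['E', 'H']
        leaf 'E' → 'E'
        leaf 'H' → 'H'
      → '(E,H)'
    → '(P,Z,(M,((N,B),T),G,R),(E,H))'
    leaf 'L' → 'L'
  → '((P,Z,(M,((N,B),T),G,R),(E,H)),L)'
→ '(X,((P,Z,(M,((N,B),T),G,R),(E,H)),L))'
Final: (X,((P,Z,(M,((N,B),T),G,R),(E,H)),L));

Answer: (X,((P,Z,(M,((N,B),T),G,R),(E,H)),L));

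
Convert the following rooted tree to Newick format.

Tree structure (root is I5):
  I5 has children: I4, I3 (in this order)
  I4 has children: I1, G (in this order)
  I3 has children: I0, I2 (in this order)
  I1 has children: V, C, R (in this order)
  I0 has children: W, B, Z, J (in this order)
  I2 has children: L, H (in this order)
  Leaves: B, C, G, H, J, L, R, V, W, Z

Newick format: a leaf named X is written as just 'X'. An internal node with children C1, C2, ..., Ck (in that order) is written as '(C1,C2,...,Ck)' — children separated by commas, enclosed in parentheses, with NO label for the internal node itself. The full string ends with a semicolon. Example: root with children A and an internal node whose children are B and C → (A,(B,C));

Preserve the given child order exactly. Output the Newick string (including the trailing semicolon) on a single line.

internal I5 with children ['I4', 'I3']
  internal I4 with children ['I1', 'G']
    internal I1 with children ['V', 'C', 'R']
      leaf 'V' → 'V'
      leaf 'C' → 'C'
      leaf 'R' → 'R'
    → '(V,C,R)'
    leaf 'G' → 'G'
  → '((V,C,R),G)'
  internal I3 with children ['I0', 'I2']
    internal I0 with children ['W', 'B', 'Z', 'J']
      leaf 'W' → 'W'
      leaf 'B' → 'B'
      leaf 'Z' → 'Z'
      leaf 'J' → 'J'
    → '(W,B,Z,J)'
    internal I2 with children ['L', 'H']
      leaf 'L' → 'L'
      leaf 'H' → 'H'
    → '(L,H)'
  → '((W,B,Z,J),(L,H))'
→ '(((V,C,R),G),((W,B,Z,J),(L,H)))'
Final: (((V,C,R),G),((W,B,Z,J),(L,H)));

Answer: (((V,C,R),G),((W,B,Z,J),(L,H)));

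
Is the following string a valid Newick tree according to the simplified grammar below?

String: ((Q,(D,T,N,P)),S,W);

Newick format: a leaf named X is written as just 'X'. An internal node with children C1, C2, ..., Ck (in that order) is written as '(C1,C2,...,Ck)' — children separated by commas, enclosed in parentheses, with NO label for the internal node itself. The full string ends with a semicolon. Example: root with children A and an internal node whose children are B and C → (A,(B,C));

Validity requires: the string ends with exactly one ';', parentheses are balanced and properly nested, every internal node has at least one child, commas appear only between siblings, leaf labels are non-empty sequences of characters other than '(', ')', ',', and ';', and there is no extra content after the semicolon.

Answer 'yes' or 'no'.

Input: ((Q,(D,T,N,P)),S,W);
Paren balance: 3 '(' vs 3 ')' OK
Ends with single ';': True
Full parse: OK
Valid: True

Answer: yes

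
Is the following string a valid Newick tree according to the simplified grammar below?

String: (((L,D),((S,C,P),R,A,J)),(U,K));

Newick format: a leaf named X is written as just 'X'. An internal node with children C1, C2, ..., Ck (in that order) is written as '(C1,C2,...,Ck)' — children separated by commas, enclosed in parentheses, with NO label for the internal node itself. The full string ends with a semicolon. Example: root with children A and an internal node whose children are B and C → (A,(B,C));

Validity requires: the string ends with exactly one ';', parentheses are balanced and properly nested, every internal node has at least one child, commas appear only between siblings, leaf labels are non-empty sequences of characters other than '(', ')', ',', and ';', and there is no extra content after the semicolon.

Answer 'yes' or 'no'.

Answer: yes

Derivation:
Input: (((L,D),((S,C,P),R,A,J)),(U,K));
Paren balance: 6 '(' vs 6 ')' OK
Ends with single ';': True
Full parse: OK
Valid: True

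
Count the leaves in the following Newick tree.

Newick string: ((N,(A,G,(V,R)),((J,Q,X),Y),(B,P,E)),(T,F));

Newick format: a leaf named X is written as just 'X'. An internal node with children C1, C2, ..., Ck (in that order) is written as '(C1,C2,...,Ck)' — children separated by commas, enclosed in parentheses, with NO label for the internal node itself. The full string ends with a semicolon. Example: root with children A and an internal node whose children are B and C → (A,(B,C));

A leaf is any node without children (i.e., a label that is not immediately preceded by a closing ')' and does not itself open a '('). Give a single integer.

Answer: 14

Derivation:
Newick: ((N,(A,G,(V,R)),((J,Q,X),Y),(B,P,E)),(T,F));
Scan left-to-right; a leaf is any maximal label run not followed by '(':
  pos 2: leaf 'N' → count = 1
  pos 5: leaf 'A' → count = 2
  pos 7: leaf 'G' → count = 3
  pos 10: leaf 'V' → count = 4
  pos 12: leaf 'R' → count = 5
  pos 18: leaf 'J' → count = 6
  pos 20: leaf 'Q' → count = 7
  pos 22: leaf 'X' → count = 8
  pos 25: leaf 'Y' → count = 9
  pos 29: leaf 'B' → count = 10
  pos 31: leaf 'P' → count = 11
  pos 33: leaf 'E' → count = 12
  pos 38: leaf 'T' → count = 13
  pos 40: leaf 'F' → count = 14
Total leaves: 14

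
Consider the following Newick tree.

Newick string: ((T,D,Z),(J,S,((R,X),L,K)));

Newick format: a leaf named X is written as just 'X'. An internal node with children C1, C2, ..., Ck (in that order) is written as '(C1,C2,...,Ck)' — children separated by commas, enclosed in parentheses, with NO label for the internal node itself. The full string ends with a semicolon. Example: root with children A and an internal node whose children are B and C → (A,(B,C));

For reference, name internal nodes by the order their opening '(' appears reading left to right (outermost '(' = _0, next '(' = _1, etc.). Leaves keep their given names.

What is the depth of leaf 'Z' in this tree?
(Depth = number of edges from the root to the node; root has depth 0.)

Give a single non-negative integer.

Newick: ((T,D,Z),(J,S,((R,X),L,K)));
Naming internals by '(' encounter order: outermost '(' = _0, next = _1, ...
Query node: Z
Path from root: _0 -> _1 -> Z
Depth of Z: 2 (number of edges from root)

Answer: 2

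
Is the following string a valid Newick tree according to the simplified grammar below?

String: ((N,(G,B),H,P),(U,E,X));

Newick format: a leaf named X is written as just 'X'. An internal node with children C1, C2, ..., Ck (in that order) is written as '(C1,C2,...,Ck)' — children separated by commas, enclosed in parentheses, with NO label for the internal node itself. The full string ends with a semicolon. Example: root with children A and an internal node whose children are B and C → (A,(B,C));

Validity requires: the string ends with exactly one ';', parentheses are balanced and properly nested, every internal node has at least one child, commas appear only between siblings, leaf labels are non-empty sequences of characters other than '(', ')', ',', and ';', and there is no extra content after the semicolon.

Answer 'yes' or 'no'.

Input: ((N,(G,B),H,P),(U,E,X));
Paren balance: 4 '(' vs 4 ')' OK
Ends with single ';': True
Full parse: OK
Valid: True

Answer: yes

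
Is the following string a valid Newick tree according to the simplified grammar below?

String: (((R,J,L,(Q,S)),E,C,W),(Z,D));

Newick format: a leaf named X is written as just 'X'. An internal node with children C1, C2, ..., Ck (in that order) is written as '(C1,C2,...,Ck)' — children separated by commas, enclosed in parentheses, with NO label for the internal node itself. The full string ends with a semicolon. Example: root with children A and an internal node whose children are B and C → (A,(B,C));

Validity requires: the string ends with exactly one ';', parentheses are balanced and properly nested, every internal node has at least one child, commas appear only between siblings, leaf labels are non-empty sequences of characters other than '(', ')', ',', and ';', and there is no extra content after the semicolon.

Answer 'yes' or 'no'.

Answer: yes

Derivation:
Input: (((R,J,L,(Q,S)),E,C,W),(Z,D));
Paren balance: 5 '(' vs 5 ')' OK
Ends with single ';': True
Full parse: OK
Valid: True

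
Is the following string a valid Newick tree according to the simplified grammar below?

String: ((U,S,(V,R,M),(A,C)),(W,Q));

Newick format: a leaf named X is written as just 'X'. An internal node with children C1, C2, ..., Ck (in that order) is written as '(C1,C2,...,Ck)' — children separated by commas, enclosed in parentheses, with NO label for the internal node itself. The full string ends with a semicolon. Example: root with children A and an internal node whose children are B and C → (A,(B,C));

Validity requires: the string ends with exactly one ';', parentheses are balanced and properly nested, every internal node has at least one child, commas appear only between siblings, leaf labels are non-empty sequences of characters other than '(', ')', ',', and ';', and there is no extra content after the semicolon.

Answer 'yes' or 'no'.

Answer: yes

Derivation:
Input: ((U,S,(V,R,M),(A,C)),(W,Q));
Paren balance: 5 '(' vs 5 ')' OK
Ends with single ';': True
Full parse: OK
Valid: True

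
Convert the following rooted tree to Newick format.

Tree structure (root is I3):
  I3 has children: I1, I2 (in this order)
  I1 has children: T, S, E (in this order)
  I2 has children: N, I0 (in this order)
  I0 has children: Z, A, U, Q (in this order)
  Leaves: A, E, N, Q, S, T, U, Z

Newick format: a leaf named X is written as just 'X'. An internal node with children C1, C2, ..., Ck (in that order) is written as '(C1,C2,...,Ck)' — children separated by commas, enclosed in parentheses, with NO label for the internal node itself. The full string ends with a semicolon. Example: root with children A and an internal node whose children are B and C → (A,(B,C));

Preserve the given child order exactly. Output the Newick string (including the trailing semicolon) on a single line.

Answer: ((T,S,E),(N,(Z,A,U,Q)));

Derivation:
internal I3 with children ['I1', 'I2']
  internal I1 with children ['T', 'S', 'E']
    leaf 'T' → 'T'
    leaf 'S' → 'S'
    leaf 'E' → 'E'
  → '(T,S,E)'
  internal I2 with children ['N', 'I0']
    leaf 'N' → 'N'
    internal I0 with children ['Z', 'A', 'U', 'Q']
      leaf 'Z' → 'Z'
      leaf 'A' → 'A'
      leaf 'U' → 'U'
      leaf 'Q' → 'Q'
    → '(Z,A,U,Q)'
  → '(N,(Z,A,U,Q))'
→ '((T,S,E),(N,(Z,A,U,Q)))'
Final: ((T,S,E),(N,(Z,A,U,Q)));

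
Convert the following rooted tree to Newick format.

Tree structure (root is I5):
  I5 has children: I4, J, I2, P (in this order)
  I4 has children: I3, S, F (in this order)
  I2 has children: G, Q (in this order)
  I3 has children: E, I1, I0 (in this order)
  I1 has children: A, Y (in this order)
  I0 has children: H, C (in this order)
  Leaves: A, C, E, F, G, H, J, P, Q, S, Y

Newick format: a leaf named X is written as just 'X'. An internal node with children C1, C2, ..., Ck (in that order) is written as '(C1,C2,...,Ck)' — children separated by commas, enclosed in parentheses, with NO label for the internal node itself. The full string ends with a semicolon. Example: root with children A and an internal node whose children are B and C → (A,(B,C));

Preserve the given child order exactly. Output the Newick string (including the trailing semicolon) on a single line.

Answer: (((E,(A,Y),(H,C)),S,F),J,(G,Q),P);

Derivation:
internal I5 with children ['I4', 'J', 'I2', 'P']
  internal I4 with children ['I3', 'S', 'F']
    internal I3 with children ['E', 'I1', 'I0']
      leaf 'E' → 'E'
      internal I1 with children ['A', 'Y']
        leaf 'A' → 'A'
        leaf 'Y' → 'Y'
      → '(A,Y)'
      internal I0 with children ['H', 'C']
        leaf 'H' → 'H'
        leaf 'C' → 'C'
      → '(H,C)'
    → '(E,(A,Y),(H,C))'
    leaf 'S' → 'S'
    leaf 'F' → 'F'
  → '((E,(A,Y),(H,C)),S,F)'
  leaf 'J' → 'J'
  internal I2 with children ['G', 'Q']
    leaf 'G' → 'G'
    leaf 'Q' → 'Q'
  → '(G,Q)'
  leaf 'P' → 'P'
→ '(((E,(A,Y),(H,C)),S,F),J,(G,Q),P)'
Final: (((E,(A,Y),(H,C)),S,F),J,(G,Q),P);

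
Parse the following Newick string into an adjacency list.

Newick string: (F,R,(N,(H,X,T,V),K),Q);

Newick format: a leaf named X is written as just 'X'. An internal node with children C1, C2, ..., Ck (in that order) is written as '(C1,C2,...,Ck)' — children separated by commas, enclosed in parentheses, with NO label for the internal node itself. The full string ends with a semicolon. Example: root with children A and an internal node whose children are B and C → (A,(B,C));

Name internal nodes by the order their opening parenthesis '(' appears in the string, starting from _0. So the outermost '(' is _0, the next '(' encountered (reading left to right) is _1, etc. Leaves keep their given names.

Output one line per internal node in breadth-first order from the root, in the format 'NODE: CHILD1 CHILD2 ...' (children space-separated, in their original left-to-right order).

Input: (F,R,(N,(H,X,T,V),K),Q);
Scanning left-to-right, naming '(' by encounter order:
  pos 0: '(' -> open internal node _0 (depth 1)
  pos 5: '(' -> open internal node _1 (depth 2)
  pos 8: '(' -> open internal node _2 (depth 3)
  pos 16: ')' -> close internal node _2 (now at depth 2)
  pos 19: ')' -> close internal node _1 (now at depth 1)
  pos 22: ')' -> close internal node _0 (now at depth 0)
Total internal nodes: 3
BFS adjacency from root:
  _0: F R _1 Q
  _1: N _2 K
  _2: H X T V

Answer: _0: F R _1 Q
_1: N _2 K
_2: H X T V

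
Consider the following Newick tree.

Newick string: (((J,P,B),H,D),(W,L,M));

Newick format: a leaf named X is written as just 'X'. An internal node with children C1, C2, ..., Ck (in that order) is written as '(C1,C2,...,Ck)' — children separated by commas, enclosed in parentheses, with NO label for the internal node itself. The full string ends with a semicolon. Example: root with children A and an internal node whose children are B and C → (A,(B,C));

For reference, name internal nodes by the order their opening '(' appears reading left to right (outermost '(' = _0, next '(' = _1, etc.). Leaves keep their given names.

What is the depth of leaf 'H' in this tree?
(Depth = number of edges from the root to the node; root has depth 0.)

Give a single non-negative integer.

Newick: (((J,P,B),H,D),(W,L,M));
Naming internals by '(' encounter order: outermost '(' = _0, next = _1, ...
Query node: H
Path from root: _0 -> _1 -> H
Depth of H: 2 (number of edges from root)

Answer: 2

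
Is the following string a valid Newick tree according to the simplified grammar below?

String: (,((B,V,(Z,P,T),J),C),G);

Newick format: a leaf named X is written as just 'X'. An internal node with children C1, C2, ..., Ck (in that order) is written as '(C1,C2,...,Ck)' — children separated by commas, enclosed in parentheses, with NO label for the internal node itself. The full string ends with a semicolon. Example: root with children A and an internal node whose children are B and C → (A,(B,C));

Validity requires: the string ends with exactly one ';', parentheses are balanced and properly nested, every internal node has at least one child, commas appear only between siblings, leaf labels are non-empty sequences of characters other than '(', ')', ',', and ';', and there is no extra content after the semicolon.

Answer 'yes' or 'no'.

Input: (,((B,V,(Z,P,T),J),C),G);
Paren balance: 4 '(' vs 4 ')' OK
Ends with single ';': True
Full parse: FAILS (empty leaf label at pos 1)
Valid: False

Answer: no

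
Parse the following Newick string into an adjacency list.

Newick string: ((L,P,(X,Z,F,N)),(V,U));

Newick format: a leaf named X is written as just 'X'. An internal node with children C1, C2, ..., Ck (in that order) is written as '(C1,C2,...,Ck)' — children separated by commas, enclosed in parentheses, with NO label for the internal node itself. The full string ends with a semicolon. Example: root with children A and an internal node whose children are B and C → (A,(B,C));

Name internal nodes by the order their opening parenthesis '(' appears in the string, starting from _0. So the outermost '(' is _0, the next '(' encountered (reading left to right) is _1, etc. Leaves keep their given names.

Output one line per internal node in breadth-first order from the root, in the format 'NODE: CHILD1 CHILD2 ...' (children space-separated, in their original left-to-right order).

Input: ((L,P,(X,Z,F,N)),(V,U));
Scanning left-to-right, naming '(' by encounter order:
  pos 0: '(' -> open internal node _0 (depth 1)
  pos 1: '(' -> open internal node _1 (depth 2)
  pos 6: '(' -> open internal node _2 (depth 3)
  pos 14: ')' -> close internal node _2 (now at depth 2)
  pos 15: ')' -> close internal node _1 (now at depth 1)
  pos 17: '(' -> open internal node _3 (depth 2)
  pos 21: ')' -> close internal node _3 (now at depth 1)
  pos 22: ')' -> close internal node _0 (now at depth 0)
Total internal nodes: 4
BFS adjacency from root:
  _0: _1 _3
  _1: L P _2
  _3: V U
  _2: X Z F N

Answer: _0: _1 _3
_1: L P _2
_3: V U
_2: X Z F N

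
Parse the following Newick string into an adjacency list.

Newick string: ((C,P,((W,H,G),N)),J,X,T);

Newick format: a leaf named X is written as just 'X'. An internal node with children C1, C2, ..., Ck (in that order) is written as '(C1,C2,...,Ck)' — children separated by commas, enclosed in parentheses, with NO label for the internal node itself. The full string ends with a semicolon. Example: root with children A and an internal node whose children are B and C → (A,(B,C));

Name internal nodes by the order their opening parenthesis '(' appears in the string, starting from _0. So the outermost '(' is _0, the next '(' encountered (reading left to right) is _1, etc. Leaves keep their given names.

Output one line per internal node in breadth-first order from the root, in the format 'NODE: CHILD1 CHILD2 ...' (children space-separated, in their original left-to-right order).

Input: ((C,P,((W,H,G),N)),J,X,T);
Scanning left-to-right, naming '(' by encounter order:
  pos 0: '(' -> open internal node _0 (depth 1)
  pos 1: '(' -> open internal node _1 (depth 2)
  pos 6: '(' -> open internal node _2 (depth 3)
  pos 7: '(' -> open internal node _3 (depth 4)
  pos 13: ')' -> close internal node _3 (now at depth 3)
  pos 16: ')' -> close internal node _2 (now at depth 2)
  pos 17: ')' -> close internal node _1 (now at depth 1)
  pos 24: ')' -> close internal node _0 (now at depth 0)
Total internal nodes: 4
BFS adjacency from root:
  _0: _1 J X T
  _1: C P _2
  _2: _3 N
  _3: W H G

Answer: _0: _1 J X T
_1: C P _2
_2: _3 N
_3: W H G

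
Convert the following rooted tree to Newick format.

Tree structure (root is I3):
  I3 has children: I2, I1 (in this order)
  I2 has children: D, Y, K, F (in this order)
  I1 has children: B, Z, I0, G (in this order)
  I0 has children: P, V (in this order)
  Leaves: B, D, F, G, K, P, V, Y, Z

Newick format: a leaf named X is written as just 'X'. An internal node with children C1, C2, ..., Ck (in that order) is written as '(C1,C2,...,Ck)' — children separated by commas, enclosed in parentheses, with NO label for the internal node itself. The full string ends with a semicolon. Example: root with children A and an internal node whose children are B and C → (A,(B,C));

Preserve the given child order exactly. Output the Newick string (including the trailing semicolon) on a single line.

internal I3 with children ['I2', 'I1']
  internal I2 with children ['D', 'Y', 'K', 'F']
    leaf 'D' → 'D'
    leaf 'Y' → 'Y'
    leaf 'K' → 'K'
    leaf 'F' → 'F'
  → '(D,Y,K,F)'
  internal I1 with children ['B', 'Z', 'I0', 'G']
    leaf 'B' → 'B'
    leaf 'Z' → 'Z'
    internal I0 with children ['P', 'V']
      leaf 'P' → 'P'
      leaf 'V' → 'V'
    → '(P,V)'
    leaf 'G' → 'G'
  → '(B,Z,(P,V),G)'
→ '((D,Y,K,F),(B,Z,(P,V),G))'
Final: ((D,Y,K,F),(B,Z,(P,V),G));

Answer: ((D,Y,K,F),(B,Z,(P,V),G));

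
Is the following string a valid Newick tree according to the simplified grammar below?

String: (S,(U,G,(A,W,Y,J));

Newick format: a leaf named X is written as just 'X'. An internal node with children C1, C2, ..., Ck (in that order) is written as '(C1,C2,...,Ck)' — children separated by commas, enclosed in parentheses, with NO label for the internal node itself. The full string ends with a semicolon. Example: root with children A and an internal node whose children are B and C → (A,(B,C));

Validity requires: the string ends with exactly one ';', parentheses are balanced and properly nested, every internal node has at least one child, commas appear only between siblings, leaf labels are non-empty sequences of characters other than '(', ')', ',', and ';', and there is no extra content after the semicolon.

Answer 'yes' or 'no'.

Input: (S,(U,G,(A,W,Y,J));
Paren balance: 3 '(' vs 2 ')' MISMATCH
Ends with single ';': True
Full parse: FAILS (expected , or ) at pos 18)
Valid: False

Answer: no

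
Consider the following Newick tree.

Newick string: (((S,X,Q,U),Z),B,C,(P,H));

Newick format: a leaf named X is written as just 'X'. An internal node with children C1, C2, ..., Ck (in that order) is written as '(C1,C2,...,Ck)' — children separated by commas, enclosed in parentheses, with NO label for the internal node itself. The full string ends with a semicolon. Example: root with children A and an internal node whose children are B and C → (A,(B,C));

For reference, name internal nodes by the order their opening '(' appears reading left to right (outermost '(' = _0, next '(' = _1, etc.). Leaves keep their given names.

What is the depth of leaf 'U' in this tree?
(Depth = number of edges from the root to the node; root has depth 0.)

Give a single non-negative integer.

Newick: (((S,X,Q,U),Z),B,C,(P,H));
Naming internals by '(' encounter order: outermost '(' = _0, next = _1, ...
Query node: U
Path from root: _0 -> _1 -> _2 -> U
Depth of U: 3 (number of edges from root)

Answer: 3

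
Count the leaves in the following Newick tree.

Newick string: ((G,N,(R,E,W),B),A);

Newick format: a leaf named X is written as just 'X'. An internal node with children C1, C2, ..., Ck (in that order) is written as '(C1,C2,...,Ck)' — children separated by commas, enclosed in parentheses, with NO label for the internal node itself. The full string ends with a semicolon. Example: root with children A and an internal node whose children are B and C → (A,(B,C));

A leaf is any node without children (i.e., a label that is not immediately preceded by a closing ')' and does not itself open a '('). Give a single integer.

Answer: 7

Derivation:
Newick: ((G,N,(R,E,W),B),A);
Scan left-to-right; a leaf is any maximal label run not followed by '(':
  pos 2: leaf 'G' → count = 1
  pos 4: leaf 'N' → count = 2
  pos 7: leaf 'R' → count = 3
  pos 9: leaf 'E' → count = 4
  pos 11: leaf 'W' → count = 5
  pos 14: leaf 'B' → count = 6
  pos 17: leaf 'A' → count = 7
Total leaves: 7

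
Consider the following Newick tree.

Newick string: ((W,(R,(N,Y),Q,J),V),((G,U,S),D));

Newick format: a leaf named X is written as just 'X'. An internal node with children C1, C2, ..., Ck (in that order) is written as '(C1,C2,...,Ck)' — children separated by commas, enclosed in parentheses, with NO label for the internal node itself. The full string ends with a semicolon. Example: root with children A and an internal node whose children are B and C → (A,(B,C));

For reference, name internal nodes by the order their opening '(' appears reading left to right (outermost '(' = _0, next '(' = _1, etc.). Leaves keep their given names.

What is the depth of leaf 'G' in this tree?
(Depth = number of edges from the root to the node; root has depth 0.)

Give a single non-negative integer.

Answer: 3

Derivation:
Newick: ((W,(R,(N,Y),Q,J),V),((G,U,S),D));
Naming internals by '(' encounter order: outermost '(' = _0, next = _1, ...
Query node: G
Path from root: _0 -> _4 -> _5 -> G
Depth of G: 3 (number of edges from root)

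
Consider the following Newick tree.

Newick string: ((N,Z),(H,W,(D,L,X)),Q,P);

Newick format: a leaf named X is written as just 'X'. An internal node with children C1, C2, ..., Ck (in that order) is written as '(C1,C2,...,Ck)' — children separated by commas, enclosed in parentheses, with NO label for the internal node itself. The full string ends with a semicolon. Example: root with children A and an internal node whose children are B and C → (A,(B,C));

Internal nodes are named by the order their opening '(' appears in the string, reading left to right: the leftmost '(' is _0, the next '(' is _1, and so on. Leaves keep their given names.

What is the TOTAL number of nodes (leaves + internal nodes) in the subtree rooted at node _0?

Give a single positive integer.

Answer: 13

Derivation:
Newick: ((N,Z),(H,W,(D,L,X)),Q,P);
Locate _0: it is the '(' at position 0 (the 1st '(' reading left to right).
Query: subtree rooted at _0
_0: subtree_size = 1 + 12
  _1: subtree_size = 1 + 2
    N: subtree_size = 1 + 0
    Z: subtree_size = 1 + 0
  _2: subtree_size = 1 + 6
    H: subtree_size = 1 + 0
    W: subtree_size = 1 + 0
    _3: subtree_size = 1 + 3
      D: subtree_size = 1 + 0
      L: subtree_size = 1 + 0
      X: subtree_size = 1 + 0
  Q: subtree_size = 1 + 0
  P: subtree_size = 1 + 0
Total subtree size of _0: 13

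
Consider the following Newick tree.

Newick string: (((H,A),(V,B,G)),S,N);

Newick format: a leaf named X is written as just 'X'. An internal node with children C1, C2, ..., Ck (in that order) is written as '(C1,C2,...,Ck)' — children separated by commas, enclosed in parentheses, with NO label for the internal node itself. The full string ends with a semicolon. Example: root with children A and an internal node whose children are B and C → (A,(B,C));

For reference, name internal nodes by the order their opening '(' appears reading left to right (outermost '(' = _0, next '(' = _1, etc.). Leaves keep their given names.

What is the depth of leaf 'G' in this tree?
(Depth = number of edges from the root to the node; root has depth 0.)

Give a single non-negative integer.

Answer: 3

Derivation:
Newick: (((H,A),(V,B,G)),S,N);
Naming internals by '(' encounter order: outermost '(' = _0, next = _1, ...
Query node: G
Path from root: _0 -> _1 -> _3 -> G
Depth of G: 3 (number of edges from root)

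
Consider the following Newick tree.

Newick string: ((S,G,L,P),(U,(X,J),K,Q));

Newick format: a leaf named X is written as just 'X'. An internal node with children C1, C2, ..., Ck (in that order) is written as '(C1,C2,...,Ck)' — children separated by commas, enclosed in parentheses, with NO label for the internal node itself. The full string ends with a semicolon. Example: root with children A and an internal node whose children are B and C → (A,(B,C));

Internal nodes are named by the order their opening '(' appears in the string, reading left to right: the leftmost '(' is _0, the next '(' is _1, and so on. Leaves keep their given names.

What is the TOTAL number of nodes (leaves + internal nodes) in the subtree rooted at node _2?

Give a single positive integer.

Answer: 7

Derivation:
Newick: ((S,G,L,P),(U,(X,J),K,Q));
Locate _2: it is the '(' at position 11 (the 3rd '(' reading left to right).
Query: subtree rooted at _2
_2: subtree_size = 1 + 6
  U: subtree_size = 1 + 0
  _3: subtree_size = 1 + 2
    X: subtree_size = 1 + 0
    J: subtree_size = 1 + 0
  K: subtree_size = 1 + 0
  Q: subtree_size = 1 + 0
Total subtree size of _2: 7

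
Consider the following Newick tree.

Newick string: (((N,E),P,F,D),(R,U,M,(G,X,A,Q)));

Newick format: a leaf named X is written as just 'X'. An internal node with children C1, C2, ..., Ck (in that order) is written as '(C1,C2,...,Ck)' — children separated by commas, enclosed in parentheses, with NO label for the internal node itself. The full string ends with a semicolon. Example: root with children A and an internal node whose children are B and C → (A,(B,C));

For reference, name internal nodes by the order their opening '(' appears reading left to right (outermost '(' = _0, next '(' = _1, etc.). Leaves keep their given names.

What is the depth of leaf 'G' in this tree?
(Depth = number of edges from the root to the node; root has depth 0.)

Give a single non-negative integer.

Newick: (((N,E),P,F,D),(R,U,M,(G,X,A,Q)));
Naming internals by '(' encounter order: outermost '(' = _0, next = _1, ...
Query node: G
Path from root: _0 -> _3 -> _4 -> G
Depth of G: 3 (number of edges from root)

Answer: 3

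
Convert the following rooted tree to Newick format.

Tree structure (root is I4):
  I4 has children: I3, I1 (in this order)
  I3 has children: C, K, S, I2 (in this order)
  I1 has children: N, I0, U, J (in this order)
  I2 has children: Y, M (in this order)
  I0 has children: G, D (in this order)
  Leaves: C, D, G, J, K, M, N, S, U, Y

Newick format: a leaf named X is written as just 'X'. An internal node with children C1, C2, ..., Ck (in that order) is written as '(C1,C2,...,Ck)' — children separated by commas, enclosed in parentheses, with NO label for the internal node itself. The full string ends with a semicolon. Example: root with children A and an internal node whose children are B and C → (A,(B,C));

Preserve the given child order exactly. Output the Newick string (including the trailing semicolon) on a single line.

Answer: ((C,K,S,(Y,M)),(N,(G,D),U,J));

Derivation:
internal I4 with children ['I3', 'I1']
  internal I3 with children ['C', 'K', 'S', 'I2']
    leaf 'C' → 'C'
    leaf 'K' → 'K'
    leaf 'S' → 'S'
    internal I2 with children ['Y', 'M']
      leaf 'Y' → 'Y'
      leaf 'M' → 'M'
    → '(Y,M)'
  → '(C,K,S,(Y,M))'
  internal I1 with children ['N', 'I0', 'U', 'J']
    leaf 'N' → 'N'
    internal I0 with children ['G', 'D']
      leaf 'G' → 'G'
      leaf 'D' → 'D'
    → '(G,D)'
    leaf 'U' → 'U'
    leaf 'J' → 'J'
  → '(N,(G,D),U,J)'
→ '((C,K,S,(Y,M)),(N,(G,D),U,J))'
Final: ((C,K,S,(Y,M)),(N,(G,D),U,J));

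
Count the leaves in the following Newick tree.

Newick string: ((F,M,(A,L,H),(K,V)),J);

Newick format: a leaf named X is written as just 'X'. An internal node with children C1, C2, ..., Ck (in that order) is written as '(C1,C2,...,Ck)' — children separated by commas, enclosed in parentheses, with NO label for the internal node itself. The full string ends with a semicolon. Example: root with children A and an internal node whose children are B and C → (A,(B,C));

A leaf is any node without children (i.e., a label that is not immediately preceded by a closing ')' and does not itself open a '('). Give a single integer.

Answer: 8

Derivation:
Newick: ((F,M,(A,L,H),(K,V)),J);
Scan left-to-right; a leaf is any maximal label run not followed by '(':
  pos 2: leaf 'F' → count = 1
  pos 4: leaf 'M' → count = 2
  pos 7: leaf 'A' → count = 3
  pos 9: leaf 'L' → count = 4
  pos 11: leaf 'H' → count = 5
  pos 15: leaf 'K' → count = 6
  pos 17: leaf 'V' → count = 7
  pos 21: leaf 'J' → count = 8
Total leaves: 8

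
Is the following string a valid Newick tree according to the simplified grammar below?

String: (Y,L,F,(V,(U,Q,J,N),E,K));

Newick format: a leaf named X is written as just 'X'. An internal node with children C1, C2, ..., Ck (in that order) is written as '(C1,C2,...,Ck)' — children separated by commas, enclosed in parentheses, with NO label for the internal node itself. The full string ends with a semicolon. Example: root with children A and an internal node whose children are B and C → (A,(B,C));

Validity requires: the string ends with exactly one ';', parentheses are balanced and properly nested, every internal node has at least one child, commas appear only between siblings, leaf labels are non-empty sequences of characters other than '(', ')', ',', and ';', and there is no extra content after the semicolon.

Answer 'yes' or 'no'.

Input: (Y,L,F,(V,(U,Q,J,N),E,K));
Paren balance: 3 '(' vs 3 ')' OK
Ends with single ';': True
Full parse: OK
Valid: True

Answer: yes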